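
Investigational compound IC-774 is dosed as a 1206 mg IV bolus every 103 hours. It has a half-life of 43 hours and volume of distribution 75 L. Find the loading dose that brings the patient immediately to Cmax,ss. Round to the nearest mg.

f = (1/2)^(103/43) ≈ 0.190076; accumulation ratio R = 1/(1−f) ≈ 1.23468.
Loading dose to hit Cmax,ss on first dose: D_load = D_maint·R ≈ 1206 × 1.23468 ≈ 1489.02 mg.

1489 mg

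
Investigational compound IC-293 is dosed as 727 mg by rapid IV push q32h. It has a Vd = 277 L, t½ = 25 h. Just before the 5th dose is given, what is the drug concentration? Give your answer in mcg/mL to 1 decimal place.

1.8 mcg/mL

f = (1/2)^(τ/t½) = (1/2)^(32/25) ≈ 0.4118.
C₀ = D/Vd = 727/277 ≈ 2.625 mcg/mL.
Before the 5th dose, 4 doses have been given. Superposition: Cmin = C₀·(f + f² + … + f^4).
≈ 2.625 × (0.4118 + 0.1696 + 0.0698 + 0.0288) ≈ 2.625 × 0.6800 ≈ 1.785 mcg/mL.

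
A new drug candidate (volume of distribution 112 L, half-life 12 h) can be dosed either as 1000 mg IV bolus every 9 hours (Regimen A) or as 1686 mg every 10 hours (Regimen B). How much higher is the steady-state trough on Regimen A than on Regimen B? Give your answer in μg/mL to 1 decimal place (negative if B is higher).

-6.2 μg/mL

Regimen A: f = (1/2)^(9/12) ≈ 0.5946; Cmin,ss = (1000/112)·f/(1−f) ≈ 13.096 μg/mL.
Regimen B: f = (1/2)^(10/12) ≈ 0.5612; Cmin,ss = (1686/112)·f/(1−f) ≈ 19.253 μg/mL.
Difference ≈ 13.096 − 19.253 ≈ -6.157 μg/mL.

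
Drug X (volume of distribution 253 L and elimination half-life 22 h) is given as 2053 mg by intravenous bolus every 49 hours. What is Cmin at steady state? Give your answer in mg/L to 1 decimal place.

τ/t½ = 49/22 ≈ 2.2273, so fraction remaining f = (1/2)^(49/22) ≈ 0.2136.
Each bolus raises the concentration by D/Vd = 2053/253 ≈ 8.115 mg/L.
Steady-state trough Cmin,ss = C₀·f/(1−f) ≈ 8.115 × 0.2136/0.7864 ≈ 2.204 mg/L.

2.2 mg/L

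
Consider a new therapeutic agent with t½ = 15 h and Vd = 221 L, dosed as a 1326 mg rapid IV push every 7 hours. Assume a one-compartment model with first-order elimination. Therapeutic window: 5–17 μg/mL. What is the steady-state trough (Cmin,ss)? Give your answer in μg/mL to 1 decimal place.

15.7 μg/mL

k = ln2/t½ = ln2/15 ≈ 0.046210 h⁻¹; fraction remaining f = e^(−kτ) = e^(−0.046210×7) ≈ 0.7236.
Single-dose peak C₀ = D/Vd = 1326/221 ≈ 6.000 μg/mL.
Steady-state trough Cmin,ss = C₀·f/(1−f) ≈ 6.000 × 0.7236/0.2764 ≈ 15.708 μg/mL.
Trough 15.7 μg/mL vs MEC 5 μg/mL: adequate.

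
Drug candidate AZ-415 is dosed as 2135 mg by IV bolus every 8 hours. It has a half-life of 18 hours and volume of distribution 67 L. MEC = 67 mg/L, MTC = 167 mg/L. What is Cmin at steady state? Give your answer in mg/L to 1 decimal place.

Over one 8-h interval, 8/18 ≈ 0.44444 half-lives elapse, leaving f ≈ 0.7349 of each dose.
Each bolus raises the concentration by D/Vd = 2135/67 ≈ 31.866 mg/L.
Steady-state trough Cmin,ss = C₀·f/(1−f) ≈ 31.866 × 0.7349/0.2651 ≈ 88.338 mg/L.
Trough 88.3 mg/L vs MEC 67 mg/L: adequate.

88.3 mg/L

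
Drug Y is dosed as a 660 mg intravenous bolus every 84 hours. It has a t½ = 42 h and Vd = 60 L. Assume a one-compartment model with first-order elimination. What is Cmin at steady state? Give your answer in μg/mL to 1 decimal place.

The dosing interval is 2 half-lives, so f = 2^(−2) = 0.25.
Accumulation ratio R = 1/(1 − f) = 1/0.75 = 4/3.
Single-dose peak C₀ = D/Vd = 660/60 = 11 μg/mL.
Steady-state peak Cmax,ss = C₀·R = 11 × 4/3 ≈ 14.667 μg/mL.
Steady-state trough Cmin,ss = Cmax,ss·f ≈ 14.667 × 0.25 ≈ 3.667 μg/mL.

3.7 μg/mL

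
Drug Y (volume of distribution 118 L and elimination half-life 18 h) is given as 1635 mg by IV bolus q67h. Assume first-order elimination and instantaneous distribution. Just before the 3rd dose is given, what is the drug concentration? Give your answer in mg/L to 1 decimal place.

f = (1/2)^(τ/t½) = (1/2)^(67/18) ≈ 0.0758.
C₀ = D/Vd = 1635/118 ≈ 13.856 mg/L.
Before the 3rd dose, 2 doses have been given. Superposition: Cmin = C₀·(f + f²).
≈ 13.856 × (0.0758 + 0.0057) ≈ 13.856 × 0.0815 ≈ 1.129 mg/L.

1.1 mg/L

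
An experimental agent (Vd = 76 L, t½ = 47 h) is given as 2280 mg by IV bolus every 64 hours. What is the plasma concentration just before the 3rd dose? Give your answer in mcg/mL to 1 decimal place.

f = (1/2)^(τ/t½) = (1/2)^(64/47) ≈ 0.3891.
C₀ = D/Vd = 2280/76 ≈ 30.000 mcg/mL.
Before the 3rd dose, 2 doses have been given. Superposition: Cmin = C₀·(f + f²).
≈ 30.000 × (0.3891 + 0.1514) ≈ 30.000 × 0.5405 ≈ 16.215 mcg/mL.

16.2 mcg/mL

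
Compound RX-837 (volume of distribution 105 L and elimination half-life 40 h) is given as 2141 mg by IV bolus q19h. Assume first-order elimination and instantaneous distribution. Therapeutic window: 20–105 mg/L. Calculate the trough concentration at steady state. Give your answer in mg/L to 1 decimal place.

52.3 mg/L

k = ln2/t½ = ln2/40 ≈ 0.017329 h⁻¹; fraction remaining f = e^(−kτ) = e^(−0.017329×19) ≈ 0.7195.
Single-dose peak C₀ = D/Vd = 2141/105 ≈ 20.390 mg/L.
Steady-state trough Cmin,ss = C₀·f/(1−f) ≈ 20.390 × 0.7195/0.2805 ≈ 52.302 mg/L.
Trough 52.3 mg/L vs MEC 20 mg/L: adequate.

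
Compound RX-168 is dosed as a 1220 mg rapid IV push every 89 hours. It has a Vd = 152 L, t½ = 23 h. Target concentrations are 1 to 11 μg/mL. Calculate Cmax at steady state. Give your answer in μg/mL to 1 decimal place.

8.6 μg/mL

Over one 89-h interval, 89/23 ≈ 3.8696 half-lives elapse, leaving f ≈ 0.0684 of each dose.
Accumulation ratio R = 1/(1 − f) ≈ 1/0.9316 ≈ 1.0734.
Each bolus raises the concentration by D/Vd = 1220/152 ≈ 8.026 μg/mL.
Steady-state peak Cmax,ss = C₀·R ≈ 8.026 × 1.0734 ≈ 8.615 μg/mL.
Peak 8.6 μg/mL vs MTC 11 μg/mL: below toxic threshold.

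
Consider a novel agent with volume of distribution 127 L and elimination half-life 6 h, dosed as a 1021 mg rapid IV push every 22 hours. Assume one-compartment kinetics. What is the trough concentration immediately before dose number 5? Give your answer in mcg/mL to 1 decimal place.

0.7 mcg/mL

f = (1/2)^(τ/t½) = (1/2)^(22/6) ≈ 0.0787.
C₀ = D/Vd = 1021/127 ≈ 8.039 mcg/mL.
Before the 5th dose, 4 doses have been given. Superposition: Cmin = C₀·(f + f² + … + f^4).
≈ 8.039 × (0.0787 + 0.0062 + 0.0005 + 0.0000) ≈ 8.039 × 0.0854 ≈ 0.687 mcg/mL.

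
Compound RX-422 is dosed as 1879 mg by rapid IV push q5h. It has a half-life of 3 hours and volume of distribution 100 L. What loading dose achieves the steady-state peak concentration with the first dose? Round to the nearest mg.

f = (1/2)^(5/3) ≈ 0.314980; accumulation ratio R = 1/(1−f) ≈ 1.45981.
Loading dose to hit Cmax,ss on first dose: D_load = D_maint·R ≈ 1879 × 1.45981 ≈ 2742.98 mg.

2743 mg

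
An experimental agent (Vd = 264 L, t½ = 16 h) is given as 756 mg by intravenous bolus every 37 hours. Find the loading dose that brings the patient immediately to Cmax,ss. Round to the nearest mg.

947 mg

f = (1/2)^(37/16) ≈ 0.201311; accumulation ratio R = 1/(1−f) ≈ 1.25205.
Loading dose to hit Cmax,ss on first dose: D_load = D_maint·R ≈ 756 × 1.25205 ≈ 946.55 mg.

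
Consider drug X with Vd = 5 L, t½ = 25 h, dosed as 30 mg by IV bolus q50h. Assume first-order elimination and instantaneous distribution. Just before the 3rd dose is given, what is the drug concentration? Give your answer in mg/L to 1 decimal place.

1.9 mg/L

f = (1/2)^(τ/t½) = (1/2)^(50/25) ≈ 0.2500.
C₀ = D/Vd = 30/5 ≈ 6.000 mg/L.
Before the 3rd dose, 2 doses have been given. Superposition: Cmin = C₀·(f + f²).
≈ 6.000 × (0.2500 + 0.0625) ≈ 6.000 × 0.3125 ≈ 1.875 mg/L.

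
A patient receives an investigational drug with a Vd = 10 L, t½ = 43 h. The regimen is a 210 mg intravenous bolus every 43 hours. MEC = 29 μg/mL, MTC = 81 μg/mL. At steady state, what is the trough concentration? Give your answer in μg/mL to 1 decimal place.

The dosing interval is 1 half-life, so f = 2^(−1) = 0.5.
Accumulation ratio R = 1/(1 − f) = 1/0.5 = 2/1.
Single-dose peak C₀ = D/Vd = 210/10 = 21 μg/mL.
Steady-state peak Cmax,ss = C₀·R = 21 × 2/1 ≈ 42.000 μg/mL.
Steady-state trough Cmin,ss = Cmax,ss·f ≈ 42.000 × 0.5 ≈ 21.000 μg/mL.
Trough 21.0 μg/mL vs MEC 29 μg/mL: subtherapeutic.

21.0 μg/mL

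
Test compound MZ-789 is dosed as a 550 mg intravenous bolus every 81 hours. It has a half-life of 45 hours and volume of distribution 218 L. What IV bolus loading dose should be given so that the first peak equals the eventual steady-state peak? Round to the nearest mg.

772 mg

f = (1/2)^(81/45) ≈ 0.287175; accumulation ratio R = 1/(1−f) ≈ 1.40287.
Loading dose to hit Cmax,ss on first dose: D_load = D_maint·R ≈ 550 × 1.40287 ≈ 771.58 mg.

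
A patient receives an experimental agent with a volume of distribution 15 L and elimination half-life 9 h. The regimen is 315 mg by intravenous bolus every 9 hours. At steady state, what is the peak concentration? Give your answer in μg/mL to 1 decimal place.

The dosing interval is 1 half-life, so f = 2^(−1) = 0.5.
Accumulation ratio R = 1/(1 − f) = 1/0.5 = 2/1.
Single-dose peak C₀ = D/Vd = 315/15 = 21 μg/mL.
Steady-state peak Cmax,ss = C₀·R = 21 × 2/1 ≈ 42.000 μg/mL.

42.0 μg/mL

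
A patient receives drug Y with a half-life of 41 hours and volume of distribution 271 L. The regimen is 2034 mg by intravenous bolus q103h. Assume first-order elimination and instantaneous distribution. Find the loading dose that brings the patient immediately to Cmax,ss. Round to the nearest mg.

f = (1/2)^(103/41) ≈ 0.175289; accumulation ratio R = 1/(1−f) ≈ 1.21255.
Loading dose to hit Cmax,ss on first dose: D_load = D_maint·R ≈ 2034 × 1.21255 ≈ 2466.33 mg.

2466 mg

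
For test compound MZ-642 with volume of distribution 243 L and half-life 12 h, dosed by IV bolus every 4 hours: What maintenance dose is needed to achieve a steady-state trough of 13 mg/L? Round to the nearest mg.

τ/t½ = 4/12 ≈ 0.33333, so f = (1/2)^(4/12) ≈ 0.793701.
Cmin,ss = (D/Vd)·f/(1−f), so D = Cmin,ss·Vd·(1−f)/f.
D = 13 × 243 × (1−f)/f ≈ 13 × 243 × 0.25992 ≈ 821.09 mg.

821 mg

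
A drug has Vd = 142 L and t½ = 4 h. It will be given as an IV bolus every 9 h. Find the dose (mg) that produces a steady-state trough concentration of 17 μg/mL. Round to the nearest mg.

9069 mg

τ/t½ = 9/4 ≈ 2.25, so f = (1/2)^(9/4) ≈ 0.210224.
Cmin,ss = (D/Vd)·f/(1−f), so D = Cmin,ss·Vd·(1−f)/f.
D = 17 × 142 × (1−f)/f ≈ 17 × 142 × 3.75683 ≈ 9068.99 mg.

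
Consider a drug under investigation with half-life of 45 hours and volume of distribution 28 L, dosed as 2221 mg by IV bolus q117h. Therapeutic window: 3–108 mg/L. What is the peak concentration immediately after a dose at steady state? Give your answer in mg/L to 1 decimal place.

Over one 117-h interval, 117/45 ≈ 2.6 half-lives elapse, leaving f ≈ 0.1649 of each dose.
Accumulation ratio R = 1/(1 − f) ≈ 1/0.8351 ≈ 1.1975.
Single-dose peak C₀ = D/Vd = 2221/28 ≈ 79.321 mg/L.
Cmax,ss = C₀/(1 − f) ≈ 79.321/0.8351 ≈ 94.984 mg/L.
Peak 95.0 mg/L vs MTC 108 mg/L: below toxic threshold.

95.0 mg/L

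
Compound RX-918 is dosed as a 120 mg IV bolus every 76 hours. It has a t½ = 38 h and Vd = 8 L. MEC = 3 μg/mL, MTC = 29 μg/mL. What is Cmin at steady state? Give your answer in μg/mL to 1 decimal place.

τ = 76 h = 2 half-lives, so f = (1/2)^2 = 0.25.
At steady state, R = 1/(1 − 0.25) = 4/3.
Single-dose peak C₀ = D/Vd = 120/8 = 15 μg/mL.
Steady-state peak Cmax,ss = C₀·R = 15 × 4/3 ≈ 20.000 μg/mL.
Steady-state trough Cmin,ss = Cmax,ss·f ≈ 20.000 × 0.25 ≈ 5.000 μg/mL.
Trough 5.0 μg/mL vs MEC 3 μg/mL: adequate.

5.0 μg/mL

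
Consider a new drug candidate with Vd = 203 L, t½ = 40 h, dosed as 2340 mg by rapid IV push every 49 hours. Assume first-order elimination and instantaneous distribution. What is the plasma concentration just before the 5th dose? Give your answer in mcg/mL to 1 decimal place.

8.3 mcg/mL

f = (1/2)^(τ/t½) = (1/2)^(49/40) ≈ 0.4278.
C₀ = D/Vd = 2340/203 ≈ 11.527 mcg/mL.
Before the 5th dose, 4 doses have been given. Superposition: Cmin = C₀·(f + f² + … + f^4).
≈ 11.527 × (0.4278 + 0.1830 + 0.0783 + 0.0335) ≈ 11.527 × 0.7226 ≈ 8.329 mcg/mL.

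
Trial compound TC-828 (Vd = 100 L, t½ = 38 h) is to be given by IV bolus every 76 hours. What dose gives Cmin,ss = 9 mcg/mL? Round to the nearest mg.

τ/t½ = 76/38 ≈ 2, so f = (1/2)^(76/38) ≈ 0.250000.
Cmin,ss = (D/Vd)·f/(1−f), so D = Cmin,ss·Vd·(1−f)/f.
D = 9 × 100 × (1−f)/f ≈ 9 × 100 × 3.00000 ≈ 2700.00 mg.

2700 mg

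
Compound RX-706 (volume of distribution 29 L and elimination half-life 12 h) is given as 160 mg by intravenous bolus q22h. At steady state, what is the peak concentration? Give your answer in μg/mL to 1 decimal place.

7.7 μg/mL

k = ln2/t½ = ln2/12 ≈ 0.057762 h⁻¹; fraction remaining f = e^(−kτ) = e^(−0.057762×22) ≈ 0.2806.
Accumulation ratio R = 1/(1 − f) ≈ 1/0.7194 ≈ 1.3900.
Each bolus raises the concentration by D/Vd = 160/29 ≈ 5.517 μg/mL.
Cmax,ss = C₀/(1 − f) ≈ 5.517/0.7194 ≈ 7.669 μg/mL.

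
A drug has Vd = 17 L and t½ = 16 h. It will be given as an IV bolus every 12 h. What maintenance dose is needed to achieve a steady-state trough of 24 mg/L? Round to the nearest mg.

τ/t½ = 12/16 ≈ 0.75, so f = (1/2)^(12/16) ≈ 0.594604.
Cmin,ss = (D/Vd)·f/(1−f), so D = Cmin,ss·Vd·(1−f)/f.
D = 24 × 17 × (1−f)/f ≈ 24 × 17 × 0.68179 ≈ 278.17 mg.

278 mg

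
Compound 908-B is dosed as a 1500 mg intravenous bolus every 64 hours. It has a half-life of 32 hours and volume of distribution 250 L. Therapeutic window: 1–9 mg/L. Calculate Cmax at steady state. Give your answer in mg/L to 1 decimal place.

The dosing interval is 2 half-lives, so f = 2^(−2) = 0.25.
Accumulation ratio R = 1/(1 − f) = 1/0.75 = 4/3.
Single-dose peak C₀ = D/Vd = 1500/250 = 6 mg/L.
Steady-state peak Cmax,ss = C₀·R = 6 × 4/3 ≈ 8.000 mg/L.
Peak 8.0 mg/L vs MTC 9 mg/L: below toxic threshold.

8.0 mg/L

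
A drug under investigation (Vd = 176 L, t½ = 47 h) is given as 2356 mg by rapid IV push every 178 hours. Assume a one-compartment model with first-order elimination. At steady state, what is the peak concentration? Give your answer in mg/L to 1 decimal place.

k = ln2/t½ = ln2/47 ≈ 0.014748 h⁻¹; fraction remaining f = e^(−kτ) = e^(−0.014748×178) ≈ 0.0724.
At steady state, accumulation factor R = 1/(1 − e^(−kτ)) ≈ 1.0781.
Single-dose peak C₀ = D/Vd = 2356/176 ≈ 13.386 mg/L.
Cmax,ss = C₀/(1 − f) ≈ 13.386/0.9276 ≈ 14.431 mg/L.

14.4 mg/L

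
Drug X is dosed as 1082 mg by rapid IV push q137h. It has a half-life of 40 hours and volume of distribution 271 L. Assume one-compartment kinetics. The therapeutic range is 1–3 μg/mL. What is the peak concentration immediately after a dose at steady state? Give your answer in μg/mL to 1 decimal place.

Over one 137-h interval, 137/40 ≈ 3.425 half-lives elapse, leaving f ≈ 0.0931 of each dose.
Accumulation ratio R = 1/(1 − f) ≈ 1/0.9069 ≈ 1.1027.
Each bolus raises the concentration by D/Vd = 1082/271 ≈ 3.993 μg/mL.
Cmax,ss = C₀/(1 − f) ≈ 3.993/0.9069 ≈ 4.403 μg/mL.
Peak 4.4 μg/mL vs MTC 3 μg/mL: exceeds toxic threshold.

4.4 μg/mL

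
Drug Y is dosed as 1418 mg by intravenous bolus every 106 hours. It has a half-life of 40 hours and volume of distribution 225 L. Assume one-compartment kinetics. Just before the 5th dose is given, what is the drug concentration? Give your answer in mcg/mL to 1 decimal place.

1.2 mcg/mL

f = (1/2)^(τ/t½) = (1/2)^(106/40) ≈ 0.1593.
C₀ = D/Vd = 1418/225 ≈ 6.302 mcg/mL.
Before the 5th dose, 4 doses have been given. Superposition: Cmin = C₀·(f + f² + … + f^4).
≈ 6.302 × (0.1593 + 0.0254 + 0.0040 + 0.0006) ≈ 6.302 × 0.1893 ≈ 1.193 mcg/mL.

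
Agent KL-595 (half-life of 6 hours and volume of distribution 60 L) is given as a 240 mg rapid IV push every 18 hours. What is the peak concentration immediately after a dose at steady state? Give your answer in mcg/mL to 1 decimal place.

4.6 mcg/mL

τ = 18 h = 3 half-lives, so f = (1/2)^3 = 0.125.
At steady state, R = 1/(1 − 0.125) = 8/7.
Single-dose peak C₀ = D/Vd = 240/60 = 4 mcg/mL.
Steady-state peak Cmax,ss = C₀·R = 4 × 8/7 ≈ 4.571 mcg/mL.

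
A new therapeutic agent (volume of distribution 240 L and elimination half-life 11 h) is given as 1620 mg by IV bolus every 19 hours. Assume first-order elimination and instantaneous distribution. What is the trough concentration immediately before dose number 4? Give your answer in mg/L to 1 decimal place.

2.8 mg/L

f = (1/2)^(τ/t½) = (1/2)^(19/11) ≈ 0.3020.
C₀ = D/Vd = 1620/240 ≈ 6.750 mg/L.
Before the 4th dose, 3 doses have been given. Superposition: Cmin = C₀·(f + f² + … + f^3).
≈ 6.750 × (0.3020 + 0.0912 + 0.0275) ≈ 6.750 × 0.4207 ≈ 2.840 mg/L.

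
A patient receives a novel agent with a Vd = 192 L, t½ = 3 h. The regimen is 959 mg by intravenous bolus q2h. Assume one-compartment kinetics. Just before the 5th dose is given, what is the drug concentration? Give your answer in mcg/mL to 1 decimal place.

f = (1/2)^(τ/t½) = (1/2)^(2/3) ≈ 0.6300.
C₀ = D/Vd = 959/192 ≈ 4.995 mcg/mL.
Before the 5th dose, 4 doses have been given. Superposition: Cmin = C₀·(f + f² + … + f^4).
≈ 4.995 × (0.6300 + 0.3969 + 0.2500 + 0.1575) ≈ 4.995 × 1.4344 ≈ 7.165 mcg/mL.

7.2 mcg/mL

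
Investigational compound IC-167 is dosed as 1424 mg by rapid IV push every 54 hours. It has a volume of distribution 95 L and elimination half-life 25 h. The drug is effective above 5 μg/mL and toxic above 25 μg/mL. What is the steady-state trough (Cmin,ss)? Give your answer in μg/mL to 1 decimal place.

4.3 μg/mL

τ/t½ = 54/25 ≈ 2.16, so fraction remaining f = (1/2)^(54/25) ≈ 0.2238.
Each bolus raises the concentration by D/Vd = 1424/95 ≈ 14.989 μg/mL.
Steady-state trough Cmin,ss = C₀·f/(1−f) ≈ 14.989 × 0.2238/0.7762 ≈ 4.322 μg/mL.
Trough 4.3 μg/mL vs MEC 5 μg/mL: subtherapeutic.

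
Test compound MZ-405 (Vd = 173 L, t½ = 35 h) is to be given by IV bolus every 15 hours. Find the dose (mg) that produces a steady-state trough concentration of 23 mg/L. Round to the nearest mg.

τ/t½ = 15/35 ≈ 0.42857, so f = (1/2)^(15/35) ≈ 0.742997.
Cmin,ss = (D/Vd)·f/(1−f), so D = Cmin,ss·Vd·(1−f)/f.
D = 23 × 173 × (1−f)/f ≈ 23 × 173 × 0.34590 ≈ 1376.34 mg.

1376 mg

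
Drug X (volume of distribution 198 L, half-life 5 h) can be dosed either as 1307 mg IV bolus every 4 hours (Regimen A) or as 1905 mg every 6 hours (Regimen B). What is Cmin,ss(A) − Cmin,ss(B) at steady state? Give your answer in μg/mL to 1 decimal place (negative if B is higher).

Regimen A: f = (1/2)^(4/5) ≈ 0.5743; Cmin,ss = (1307/198)·f/(1−f) ≈ 8.905 μg/mL.
Regimen B: f = (1/2)^(6/5) ≈ 0.4353; Cmin,ss = (1905/198)·f/(1−f) ≈ 7.417 μg/mL.
Difference ≈ 8.905 − 7.417 ≈ 1.488 μg/mL.

1.5 μg/mL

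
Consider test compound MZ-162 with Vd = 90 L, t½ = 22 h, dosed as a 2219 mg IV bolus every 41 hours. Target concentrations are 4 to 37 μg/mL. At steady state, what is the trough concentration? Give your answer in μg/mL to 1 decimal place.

9.3 μg/mL

k = ln2/t½ = ln2/22 ≈ 0.031507 h⁻¹; fraction remaining f = e^(−kτ) = e^(−0.031507×41) ≈ 0.2748.
Each bolus raises the concentration by D/Vd = 2219/90 ≈ 24.656 μg/mL.
Steady-state trough Cmin,ss = C₀·f/(1−f) ≈ 24.656 × 0.2748/0.7252 ≈ 9.343 μg/mL.
Trough 9.3 μg/mL vs MEC 4 μg/mL: adequate.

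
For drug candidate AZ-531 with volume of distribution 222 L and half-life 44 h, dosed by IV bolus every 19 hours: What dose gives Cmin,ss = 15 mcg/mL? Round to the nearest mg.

1162 mg

τ/t½ = 19/44 ≈ 0.43182, so f = (1/2)^(19/44) ≈ 0.741327.
Cmin,ss = (D/Vd)·f/(1−f), so D = Cmin,ss·Vd·(1−f)/f.
D = 15 × 222 × (1−f)/f ≈ 15 × 222 × 0.34893 ≈ 1161.94 mg.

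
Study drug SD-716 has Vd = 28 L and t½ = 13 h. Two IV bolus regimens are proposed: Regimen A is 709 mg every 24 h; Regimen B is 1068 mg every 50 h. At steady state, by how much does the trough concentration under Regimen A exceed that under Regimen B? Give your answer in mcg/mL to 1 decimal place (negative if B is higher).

Regimen A: f = (1/2)^(24/13) ≈ 0.2781; Cmin,ss = (709/28)·f/(1−f) ≈ 9.755 mcg/mL.
Regimen B: f = (1/2)^(50/13) ≈ 0.0695; Cmin,ss = (1068/28)·f/(1−f) ≈ 2.849 mcg/mL.
Difference ≈ 9.755 − 2.849 ≈ 6.906 mcg/mL.

6.9 mcg/mL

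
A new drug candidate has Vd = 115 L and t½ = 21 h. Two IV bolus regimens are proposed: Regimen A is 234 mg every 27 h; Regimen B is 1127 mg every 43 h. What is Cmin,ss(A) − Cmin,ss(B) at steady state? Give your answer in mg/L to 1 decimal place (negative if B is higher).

Regimen A: f = (1/2)^(27/21) ≈ 0.4102; Cmin,ss = (234/115)·f/(1−f) ≈ 1.415 mg/L.
Regimen B: f = (1/2)^(43/21) ≈ 0.2419; Cmin,ss = (1127/115)·f/(1−f) ≈ 3.127 mg/L.
Difference ≈ 1.415 − 3.127 ≈ -1.712 mg/L.

-1.7 mg/L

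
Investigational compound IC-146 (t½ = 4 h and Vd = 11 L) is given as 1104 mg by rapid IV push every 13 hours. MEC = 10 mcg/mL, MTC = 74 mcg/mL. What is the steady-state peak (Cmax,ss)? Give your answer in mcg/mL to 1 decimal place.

k = ln2/t½ = ln2/4 ≈ 0.173287 h⁻¹; fraction remaining f = e^(−kτ) = e^(−0.173287×13) ≈ 0.1051.
Accumulation ratio R = 1/(1 − f) ≈ 1/0.8949 ≈ 1.1174.
Each bolus raises the concentration by D/Vd = 1104/11 ≈ 100.364 mcg/mL.
Cmax,ss = C₀/(1 − f) ≈ 100.364/0.8949 ≈ 112.151 mcg/mL.
Peak 112.2 mcg/mL vs MTC 74 mcg/mL: exceeds toxic threshold.

112.2 mcg/mL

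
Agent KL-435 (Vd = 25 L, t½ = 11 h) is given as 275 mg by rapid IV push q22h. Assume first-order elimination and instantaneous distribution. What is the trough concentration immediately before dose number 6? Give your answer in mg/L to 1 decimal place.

f = (1/2)^(τ/t½) = (1/2)^(22/11) ≈ 0.2500.
C₀ = D/Vd = 275/25 ≈ 11.000 mg/L.
Before the 6th dose, 5 doses have been given. Superposition: Cmin = C₀·(f + f² + … + f^5).
≈ 11.000 × (0.2500 + 0.0625 + 0.0156 + 0.0039 + 0.0010) ≈ 11.000 × 0.3330 ≈ 3.663 mg/L.

3.7 mg/L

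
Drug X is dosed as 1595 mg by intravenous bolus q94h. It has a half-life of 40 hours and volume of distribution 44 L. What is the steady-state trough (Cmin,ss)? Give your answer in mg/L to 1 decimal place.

k = ln2/t½ = ln2/40 ≈ 0.017329 h⁻¹; fraction remaining f = e^(−kτ) = e^(−0.017329×94) ≈ 0.1961.
At steady state, accumulation factor R = 1/(1 − e^(−kτ)) ≈ 1.2439.
Single-dose peak C₀ = D/Vd = 1595/44 ≈ 36.250 mg/L.
Cmax,ss = C₀/(1 − f) ≈ 36.250/0.8039 ≈ 45.093 mg/L.
One interval later, Cmin,ss = Cmax,ss·e^(−kτ) ≈ 45.093 × 0.1961 ≈ 8.843 mg/L.

8.8 mg/L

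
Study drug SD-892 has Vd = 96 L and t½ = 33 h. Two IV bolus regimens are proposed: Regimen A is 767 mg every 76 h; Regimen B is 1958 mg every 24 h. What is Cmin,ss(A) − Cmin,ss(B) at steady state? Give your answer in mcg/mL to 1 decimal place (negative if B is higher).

-29.1 mcg/mL

Regimen A: f = (1/2)^(76/33) ≈ 0.2026; Cmin,ss = (767/96)·f/(1−f) ≈ 2.030 mcg/mL.
Regimen B: f = (1/2)^(24/33) ≈ 0.6040; Cmin,ss = (1958/96)·f/(1−f) ≈ 31.109 mcg/mL.
Difference ≈ 2.030 − 31.109 ≈ -29.079 mcg/mL.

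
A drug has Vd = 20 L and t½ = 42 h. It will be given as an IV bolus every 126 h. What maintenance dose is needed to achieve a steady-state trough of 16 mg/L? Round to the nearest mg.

τ/t½ = 126/42 ≈ 3, so f = (1/2)^(126/42) ≈ 0.125000.
Cmin,ss = (D/Vd)·f/(1−f), so D = Cmin,ss·Vd·(1−f)/f.
D = 16 × 20 × (1−f)/f ≈ 16 × 20 × 7.00000 ≈ 2240.00 mg.

2240 mg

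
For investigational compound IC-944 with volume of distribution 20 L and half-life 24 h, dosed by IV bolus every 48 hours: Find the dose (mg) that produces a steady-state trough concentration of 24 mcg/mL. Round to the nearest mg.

τ/t½ = 48/24 ≈ 2, so f = (1/2)^(48/24) ≈ 0.250000.
Cmin,ss = (D/Vd)·f/(1−f), so D = Cmin,ss·Vd·(1−f)/f.
D = 24 × 20 × (1−f)/f ≈ 24 × 20 × 3.00000 ≈ 1440.00 mg.

1440 mg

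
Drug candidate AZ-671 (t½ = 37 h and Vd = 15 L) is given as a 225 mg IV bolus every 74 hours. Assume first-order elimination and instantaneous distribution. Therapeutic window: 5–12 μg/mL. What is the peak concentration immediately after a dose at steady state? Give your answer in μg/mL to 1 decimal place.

The dosing interval is 2 half-lives, so f = 2^(−2) = 0.25.
Accumulation ratio R = 1/(1 − f) = 1/0.75 = 4/3.
Single-dose peak C₀ = D/Vd = 225/15 = 15 μg/mL.
Steady-state peak Cmax,ss = C₀·R = 15 × 4/3 ≈ 20.000 μg/mL.
Peak 20.0 μg/mL vs MTC 12 μg/mL: exceeds toxic threshold.

20.0 μg/mL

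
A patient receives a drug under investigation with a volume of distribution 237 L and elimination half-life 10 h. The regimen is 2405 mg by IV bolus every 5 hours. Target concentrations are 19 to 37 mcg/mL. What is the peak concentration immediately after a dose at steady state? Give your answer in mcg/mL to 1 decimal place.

Over one 5-h interval, 5/10 ≈ 0.5 half-lives elapse, leaving f ≈ 0.7071 of each dose.
At steady state, accumulation factor R = 1/(1 − e^(−kτ)) ≈ 3.4141.
Each bolus raises the concentration by D/Vd = 2405/237 ≈ 10.148 mcg/mL.
Steady-state peak Cmax,ss = C₀·R ≈ 10.148 × 3.4141 ≈ 34.646 mcg/mL.
Peak 34.6 mcg/mL vs MTC 37 mcg/mL: below toxic threshold.

34.6 mcg/mL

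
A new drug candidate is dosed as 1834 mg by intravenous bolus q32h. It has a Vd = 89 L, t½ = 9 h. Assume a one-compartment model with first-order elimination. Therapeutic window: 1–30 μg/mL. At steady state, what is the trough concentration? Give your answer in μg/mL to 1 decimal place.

1.9 μg/mL

τ/t½ = 32/9 ≈ 3.5556, so fraction remaining f = (1/2)^(32/9) ≈ 0.0850.
Accumulation ratio R = 1/(1 − f) ≈ 1/0.9150 ≈ 1.0929.
Single-dose peak C₀ = D/Vd = 1834/89 ≈ 20.607 μg/mL.
Cmax,ss = C₀/(1 − f) ≈ 20.607/0.9150 ≈ 22.521 μg/mL.
Steady-state trough Cmin,ss = Cmax,ss·f ≈ 22.521 × 0.0850 ≈ 1.914 μg/mL.
Trough 1.9 μg/mL vs MEC 1 μg/mL: adequate.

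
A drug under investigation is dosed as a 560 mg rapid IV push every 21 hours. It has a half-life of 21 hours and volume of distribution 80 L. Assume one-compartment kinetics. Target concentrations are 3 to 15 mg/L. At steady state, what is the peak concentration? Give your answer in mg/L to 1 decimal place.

The dosing interval is 1 half-life, so f = 2^(−1) = 0.5.
Accumulation ratio R = 1/(1 − f) = 1/0.5 = 2/1.
Single-dose peak C₀ = D/Vd = 560/80 = 7 mg/L.
Steady-state peak Cmax,ss = C₀·R = 7 × 2/1 ≈ 14.000 mg/L.
Peak 14.0 mg/L vs MTC 15 mg/L: below toxic threshold.

14.0 mg/L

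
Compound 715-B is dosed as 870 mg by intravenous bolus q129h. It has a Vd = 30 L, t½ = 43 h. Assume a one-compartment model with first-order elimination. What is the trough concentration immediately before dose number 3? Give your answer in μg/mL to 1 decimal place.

4.1 μg/mL

f = (1/2)^(τ/t½) = (1/2)^(129/43) ≈ 0.1250.
C₀ = D/Vd = 870/30 ≈ 29.000 μg/mL.
Before the 3rd dose, 2 doses have been given. Superposition: Cmin = C₀·(f + f²).
≈ 29.000 × (0.1250 + 0.0156) ≈ 29.000 × 0.1406 ≈ 4.077 μg/mL.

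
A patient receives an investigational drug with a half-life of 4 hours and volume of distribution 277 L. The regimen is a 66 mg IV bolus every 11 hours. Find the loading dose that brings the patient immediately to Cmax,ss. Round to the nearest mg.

78 mg

f = (1/2)^(11/4) ≈ 0.148651; accumulation ratio R = 1/(1−f) ≈ 1.17461.
Loading dose to hit Cmax,ss on first dose: D_load = D_maint·R ≈ 66 × 1.17461 ≈ 77.52 mg.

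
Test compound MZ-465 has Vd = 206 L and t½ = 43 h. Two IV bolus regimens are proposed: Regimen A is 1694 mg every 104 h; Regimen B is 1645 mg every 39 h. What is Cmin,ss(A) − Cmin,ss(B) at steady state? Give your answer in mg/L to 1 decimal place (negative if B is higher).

Regimen A: f = (1/2)^(104/43) ≈ 0.1870; Cmin,ss = (1694/206)·f/(1−f) ≈ 1.891 mg/L.
Regimen B: f = (1/2)^(39/43) ≈ 0.5333; Cmin,ss = (1645/206)·f/(1−f) ≈ 9.125 mg/L.
Difference ≈ 1.891 − 9.125 ≈ -7.234 mg/L.

-7.2 mg/L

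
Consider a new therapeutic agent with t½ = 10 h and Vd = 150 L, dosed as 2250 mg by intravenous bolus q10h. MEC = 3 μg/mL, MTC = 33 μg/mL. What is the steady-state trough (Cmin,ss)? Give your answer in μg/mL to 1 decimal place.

τ = 10 h = 1 half-life, so f = (1/2)^1 = 0.5.
Accumulation ratio R = 1/(1 − f) = 1/0.5 = 2/1.
Single-dose peak C₀ = D/Vd = 2250/150 = 15 μg/mL.
Steady-state peak Cmax,ss = C₀·R = 15 × 2/1 ≈ 30.000 μg/mL.
Steady-state trough Cmin,ss = Cmax,ss·f ≈ 30.000 × 0.5 ≈ 15.000 μg/mL.
Trough 15.0 μg/mL vs MEC 3 μg/mL: adequate.

15.0 μg/mL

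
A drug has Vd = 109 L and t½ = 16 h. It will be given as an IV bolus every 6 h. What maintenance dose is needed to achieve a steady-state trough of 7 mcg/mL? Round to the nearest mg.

τ/t½ = 6/16 ≈ 0.375, so f = (1/2)^(6/16) ≈ 0.771105.
Cmin,ss = (D/Vd)·f/(1−f), so D = Cmin,ss·Vd·(1−f)/f.
D = 7 × 109 × (1−f)/f ≈ 7 × 109 × 0.29684 ≈ 226.49 mg.

226 mg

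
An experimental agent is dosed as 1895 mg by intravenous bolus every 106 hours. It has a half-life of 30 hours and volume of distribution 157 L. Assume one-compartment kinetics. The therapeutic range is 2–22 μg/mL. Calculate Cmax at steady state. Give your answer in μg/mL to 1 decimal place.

Over one 106-h interval, 106/30 ≈ 3.5333 half-lives elapse, leaving f ≈ 0.0864 of each dose.
Accumulation ratio R = 1/(1 − f) ≈ 1/0.9136 ≈ 1.0946.
Each bolus raises the concentration by D/Vd = 1895/157 ≈ 12.070 μg/mL.
Cmax,ss = C₀/(1 − f) ≈ 12.070/0.9136 ≈ 13.211 μg/mL.
Peak 13.2 μg/mL vs MTC 22 μg/mL: below toxic threshold.

13.2 μg/mL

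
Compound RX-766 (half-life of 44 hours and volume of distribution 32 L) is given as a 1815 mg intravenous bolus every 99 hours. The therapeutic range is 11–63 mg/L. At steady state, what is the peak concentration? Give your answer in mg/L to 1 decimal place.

Over one 99-h interval, 99/44 ≈ 2.25 half-lives elapse, leaving f ≈ 0.2102 of each dose.
Accumulation ratio R = 1/(1 − f) ≈ 1/0.7898 ≈ 1.2661.
Single-dose peak C₀ = D/Vd = 1815/32 ≈ 56.719 mg/L.
Steady-state peak Cmax,ss = C₀·R ≈ 56.719 × 1.2661 ≈ 71.812 mg/L.
Peak 71.8 mg/L vs MTC 63 mg/L: exceeds toxic threshold.

71.8 mg/L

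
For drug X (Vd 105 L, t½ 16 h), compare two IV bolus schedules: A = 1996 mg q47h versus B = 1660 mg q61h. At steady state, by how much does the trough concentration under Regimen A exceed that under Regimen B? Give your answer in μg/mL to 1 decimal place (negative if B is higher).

Regimen A: f = (1/2)^(47/16) ≈ 0.1305; Cmin,ss = (1996/105)·f/(1−f) ≈ 2.853 μg/mL.
Regimen B: f = (1/2)^(61/16) ≈ 0.0712; Cmin,ss = (1660/105)·f/(1−f) ≈ 1.212 μg/mL.
Difference ≈ 2.853 − 1.212 ≈ 1.641 μg/mL.

1.6 μg/mL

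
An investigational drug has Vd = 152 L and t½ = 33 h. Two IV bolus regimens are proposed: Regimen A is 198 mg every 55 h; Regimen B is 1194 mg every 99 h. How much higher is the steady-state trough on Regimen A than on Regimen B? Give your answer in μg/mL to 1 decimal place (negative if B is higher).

-0.5 μg/mL

Regimen A: f = (1/2)^(55/33) ≈ 0.3150; Cmin,ss = (198/152)·f/(1−f) ≈ 0.599 μg/mL.
Regimen B: f = (1/2)^(99/33) ≈ 0.1250; Cmin,ss = (1194/152)·f/(1−f) ≈ 1.122 μg/mL.
Difference ≈ 0.599 − 1.122 ≈ -0.523 μg/mL.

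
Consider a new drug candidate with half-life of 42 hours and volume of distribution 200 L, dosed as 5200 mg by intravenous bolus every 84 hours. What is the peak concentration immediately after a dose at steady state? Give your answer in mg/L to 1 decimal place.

τ = 84 h = 2 half-lives, so f = (1/2)^2 = 0.25.
Accumulation ratio R = 1/(1 − f) = 1/0.75 = 4/3.
Single-dose peak C₀ = D/Vd = 5200/200 = 26 mg/L.
Steady-state peak Cmax,ss = C₀·R = 26 × 4/3 ≈ 34.667 mg/L.

34.7 mg/L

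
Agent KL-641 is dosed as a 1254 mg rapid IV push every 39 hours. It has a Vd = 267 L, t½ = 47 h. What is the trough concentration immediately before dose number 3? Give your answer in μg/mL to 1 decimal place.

f = (1/2)^(τ/t½) = (1/2)^(39/47) ≈ 0.5626.
C₀ = D/Vd = 1254/267 ≈ 4.697 μg/mL.
Before the 3rd dose, 2 doses have been given. Superposition: Cmin = C₀·(f + f²).
≈ 4.697 × (0.5626 + 0.3165) ≈ 4.697 × 0.8791 ≈ 4.129 μg/mL.

4.1 μg/mL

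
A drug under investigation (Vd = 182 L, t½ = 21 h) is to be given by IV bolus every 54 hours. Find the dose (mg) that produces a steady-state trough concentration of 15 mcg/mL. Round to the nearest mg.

13497 mg

τ/t½ = 54/21 ≈ 2.5714, so f = (1/2)^(54/21) ≈ 0.168238.
Cmin,ss = (D/Vd)·f/(1−f), so D = Cmin,ss·Vd·(1−f)/f.
D = 15 × 182 × (1−f)/f ≈ 15 × 182 × 4.94396 ≈ 13497.01 mg.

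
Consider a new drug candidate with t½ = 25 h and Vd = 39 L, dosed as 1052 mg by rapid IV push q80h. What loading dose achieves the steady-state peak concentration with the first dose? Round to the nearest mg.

1180 mg

f = (1/2)^(80/25) ≈ 0.108819; accumulation ratio R = 1/(1−f) ≈ 1.12211.
Loading dose to hit Cmax,ss on first dose: D_load = D_maint·R ≈ 1052 × 1.12211 ≈ 1180.46 mg.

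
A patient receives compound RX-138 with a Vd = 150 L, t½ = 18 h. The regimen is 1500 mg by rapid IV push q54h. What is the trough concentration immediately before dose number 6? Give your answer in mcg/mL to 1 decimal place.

f = (1/2)^(τ/t½) = (1/2)^(54/18) ≈ 0.1250.
C₀ = D/Vd = 1500/150 ≈ 10.000 mcg/mL.
Before the 6th dose, 5 doses have been given. Superposition: Cmin = C₀·(f + f² + … + f^5).
≈ 10.000 × (0.1250 + 0.0156 + 0.0020 + 0.0002 + 0.0000) ≈ 10.000 × 0.1428 ≈ 1.428 mcg/mL.

1.4 mcg/mL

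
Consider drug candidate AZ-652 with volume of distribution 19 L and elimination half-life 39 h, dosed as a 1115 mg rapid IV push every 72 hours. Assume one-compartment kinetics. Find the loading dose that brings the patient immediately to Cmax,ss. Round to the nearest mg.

f = (1/2)^(72/39) ≈ 0.278133; accumulation ratio R = 1/(1−f) ≈ 1.38530.
Loading dose to hit Cmax,ss on first dose: D_load = D_maint·R ≈ 1115 × 1.38530 ≈ 1544.61 mg.

1545 mg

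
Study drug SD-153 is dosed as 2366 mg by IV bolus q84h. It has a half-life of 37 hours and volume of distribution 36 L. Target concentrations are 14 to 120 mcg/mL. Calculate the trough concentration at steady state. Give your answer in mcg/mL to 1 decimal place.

17.2 mcg/mL

τ/t½ = 84/37 ≈ 2.2703, so fraction remaining f = (1/2)^(84/37) ≈ 0.2073.
At steady state, accumulation factor R = 1/(1 − e^(−kτ)) ≈ 1.2615.
Each bolus raises the concentration by D/Vd = 2366/36 ≈ 65.722 mcg/mL.
Steady-state peak Cmax,ss = C₀·R ≈ 65.722 × 1.2615 ≈ 82.908 mcg/mL.
Steady-state trough Cmin,ss = Cmax,ss·f ≈ 82.908 × 0.2073 ≈ 17.187 mcg/mL.
Trough 17.2 mcg/mL vs MEC 14 mcg/mL: adequate.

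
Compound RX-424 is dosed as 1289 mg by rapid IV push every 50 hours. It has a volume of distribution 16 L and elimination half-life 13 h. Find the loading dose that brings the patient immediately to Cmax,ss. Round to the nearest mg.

f = (1/2)^(50/13) ≈ 0.069533; accumulation ratio R = 1/(1−f) ≈ 1.07473.
Loading dose to hit Cmax,ss on first dose: D_load = D_maint·R ≈ 1289 × 1.07473 ≈ 1385.33 mg.

1385 mg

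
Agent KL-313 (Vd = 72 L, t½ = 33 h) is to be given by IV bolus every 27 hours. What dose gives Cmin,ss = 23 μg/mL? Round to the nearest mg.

τ/t½ = 27/33 ≈ 0.81818, so f = (1/2)^(27/33) ≈ 0.567156.
Cmin,ss = (D/Vd)·f/(1−f), so D = Cmin,ss·Vd·(1−f)/f.
D = 23 × 72 × (1−f)/f ≈ 23 × 72 × 0.76318 ≈ 1263.83 mg.

1264 mg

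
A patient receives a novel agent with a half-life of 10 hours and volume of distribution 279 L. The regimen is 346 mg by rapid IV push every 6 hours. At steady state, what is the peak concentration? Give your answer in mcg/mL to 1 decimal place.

τ/t½ = 6/10 ≈ 0.6, so fraction remaining f = (1/2)^(6/10) ≈ 0.6598.
At steady state, accumulation factor R = 1/(1 − e^(−kτ)) ≈ 2.9394.
Each bolus raises the concentration by D/Vd = 346/279 ≈ 1.240 mcg/mL.
Steady-state peak Cmax,ss = C₀·R ≈ 1.240 × 2.9394 ≈ 3.645 mcg/mL.

3.6 mcg/mL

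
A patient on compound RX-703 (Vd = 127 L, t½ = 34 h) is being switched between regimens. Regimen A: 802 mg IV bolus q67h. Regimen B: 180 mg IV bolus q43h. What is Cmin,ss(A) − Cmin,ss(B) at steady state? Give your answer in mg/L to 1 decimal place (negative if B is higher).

Regimen A: f = (1/2)^(67/34) ≈ 0.2551; Cmin,ss = (802/127)·f/(1−f) ≈ 2.163 mg/L.
Regimen B: f = (1/2)^(43/34) ≈ 0.4162; Cmin,ss = (180/127)·f/(1−f) ≈ 1.010 mg/L.
Difference ≈ 2.163 − 1.010 ≈ 1.153 mg/L.

1.2 mg/L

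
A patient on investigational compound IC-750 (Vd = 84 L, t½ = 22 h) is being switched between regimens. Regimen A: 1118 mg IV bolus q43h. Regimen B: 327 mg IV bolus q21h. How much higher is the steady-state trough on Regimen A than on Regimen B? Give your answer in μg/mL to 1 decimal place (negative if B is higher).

Regimen A: f = (1/2)^(43/22) ≈ 0.2580; Cmin,ss = (1118/84)·f/(1−f) ≈ 4.628 μg/mL.
Regimen B: f = (1/2)^(21/22) ≈ 0.5160; Cmin,ss = (327/84)·f/(1−f) ≈ 4.150 μg/mL.
Difference ≈ 4.628 − 4.150 ≈ 0.478 μg/mL.

0.5 μg/mL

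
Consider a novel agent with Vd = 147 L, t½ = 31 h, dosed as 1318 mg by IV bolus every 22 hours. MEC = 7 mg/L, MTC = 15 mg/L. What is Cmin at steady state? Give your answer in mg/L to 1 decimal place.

14.1 mg/L

Over one 22-h interval, 22/31 ≈ 0.70968 half-lives elapse, leaving f ≈ 0.6115 of each dose.
At steady state, accumulation factor R = 1/(1 − e^(−kτ)) ≈ 2.5740.
Single-dose peak C₀ = D/Vd = 1318/147 ≈ 8.966 mg/L.
Steady-state peak Cmax,ss = C₀·R ≈ 8.966 × 2.5740 ≈ 23.078 mg/L.
One interval later, Cmin,ss = Cmax,ss·e^(−kτ) ≈ 23.078 × 0.6115 ≈ 14.112 mg/L.
Trough 14.1 mg/L vs MEC 7 mg/L: adequate.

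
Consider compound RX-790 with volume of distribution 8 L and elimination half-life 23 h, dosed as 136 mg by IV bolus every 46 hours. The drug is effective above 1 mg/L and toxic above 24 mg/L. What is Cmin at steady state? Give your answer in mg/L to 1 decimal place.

5.7 mg/L

The dosing interval is 2 half-lives, so f = 2^(−2) = 0.25.
Accumulation ratio R = 1/(1 − f) = 1/0.75 = 4/3.
Single-dose peak C₀ = D/Vd = 136/8 = 17 mg/L.
Steady-state peak Cmax,ss = C₀·R = 17 × 4/3 ≈ 22.667 mg/L.
Steady-state trough Cmin,ss = Cmax,ss·f ≈ 22.667 × 0.25 ≈ 5.667 mg/L.
Trough 5.7 mg/L vs MEC 1 mg/L: adequate.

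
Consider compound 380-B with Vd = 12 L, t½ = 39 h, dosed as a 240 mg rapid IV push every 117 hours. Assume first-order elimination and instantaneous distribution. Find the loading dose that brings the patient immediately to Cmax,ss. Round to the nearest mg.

f = (1/2)^(117/39) ≈ 0.125000; accumulation ratio R = 1/(1−f) ≈ 1.14286.
Loading dose to hit Cmax,ss on first dose: D_load = D_maint·R ≈ 240 × 1.14286 ≈ 274.29 mg.

274 mg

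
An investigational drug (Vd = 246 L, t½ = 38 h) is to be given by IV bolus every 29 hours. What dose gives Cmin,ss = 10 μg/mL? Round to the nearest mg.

1715 mg

τ/t½ = 29/38 ≈ 0.76316, so f = (1/2)^(29/38) ≈ 0.589205.
Cmin,ss = (D/Vd)·f/(1−f), so D = Cmin,ss·Vd·(1−f)/f.
D = 10 × 246 × (1−f)/f ≈ 10 × 246 × 0.69720 ≈ 1715.11 mg.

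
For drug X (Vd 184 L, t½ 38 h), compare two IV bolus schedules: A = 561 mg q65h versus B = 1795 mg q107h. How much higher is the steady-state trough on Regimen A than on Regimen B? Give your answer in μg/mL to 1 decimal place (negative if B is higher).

-0.3 μg/mL

Regimen A: f = (1/2)^(65/38) ≈ 0.3055; Cmin,ss = (561/184)·f/(1−f) ≈ 1.341 μg/mL.
Regimen B: f = (1/2)^(107/38) ≈ 0.1420; Cmin,ss = (1795/184)·f/(1−f) ≈ 1.615 μg/mL.
Difference ≈ 1.341 − 1.615 ≈ -0.274 μg/mL.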